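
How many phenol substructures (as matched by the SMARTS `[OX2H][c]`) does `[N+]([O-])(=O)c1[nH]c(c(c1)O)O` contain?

2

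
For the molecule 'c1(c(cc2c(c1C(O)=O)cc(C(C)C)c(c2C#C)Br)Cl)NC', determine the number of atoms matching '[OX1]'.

1

The query [OX1] means: aliphatic oxygen with one total connection — typically a carbonyl =O or an oxide.
Check the 22 heavy atoms by environment: 10× c (aromatic, X3) → no; 1× Br (X1) → no; 1× N (X3) → no; 4× C (X4) → no; 1× Cl (X1) → no; 2× C (X2) → no; 1× C (X3) → no; 1× O (X1) → match; 1× O (X2) → no.
That gives 1 matching atom.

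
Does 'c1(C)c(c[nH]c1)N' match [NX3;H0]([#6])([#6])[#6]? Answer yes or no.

The pattern [NX3;H0]([#6])([#6])[#6] describes a trivalent nitrogen with no H, bonded to three carbons — a tertiary amine.
The closest candidate here is a primary amino group (-NH2), but the nitrogen has H2, not H0 with three carbons. No other fragment satisfies the full query, so there is no match.

No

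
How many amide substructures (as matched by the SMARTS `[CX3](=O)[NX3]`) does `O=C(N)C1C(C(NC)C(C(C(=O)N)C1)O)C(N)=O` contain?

3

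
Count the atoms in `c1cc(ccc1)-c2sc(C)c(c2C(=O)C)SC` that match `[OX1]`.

1

Check the 17 heavy atoms by environment: 1× s (aromatic, X2) → no; 10× c (aromatic, X3) → no; 1× S (X2) → no; 3× C (X4) → no; 1× C (X3) → no; 1× O (X1) → match.
That gives 1 matching atom.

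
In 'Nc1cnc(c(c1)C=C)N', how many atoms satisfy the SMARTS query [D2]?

4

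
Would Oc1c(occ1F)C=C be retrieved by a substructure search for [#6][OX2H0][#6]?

No

The pattern [#6][OX2H0][#6] describes an aliphatic oxygen bridging two carbons with no H on the oxygen — an ether.
The closest candidate here is a hydroxyl group (-OH), but the oxygen has H1, not H0 bridging two carbons. No other fragment satisfies the full query, so there is no match.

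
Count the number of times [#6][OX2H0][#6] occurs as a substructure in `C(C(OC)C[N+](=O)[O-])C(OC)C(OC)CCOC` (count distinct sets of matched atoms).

4

[#6][OX2H0][#6] is the SMARTS for an ether: an aliphatic oxygen bridging two carbons with no H on the oxygen.
The molecule carries 4 separate instances of a methoxy ether (-OCH3) meeting every constraint; each maps to a distinct set of atoms, giving 4 matches.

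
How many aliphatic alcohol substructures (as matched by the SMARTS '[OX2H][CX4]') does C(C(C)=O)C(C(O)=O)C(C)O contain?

1

[OX2H][CX4] is the SMARTS for an aliphatic alcohol: a hydroxyl oxygen bound to an sp3 (X4) carbon.
Exactly one fragment in the molecule meets all constraints, giving 1 match.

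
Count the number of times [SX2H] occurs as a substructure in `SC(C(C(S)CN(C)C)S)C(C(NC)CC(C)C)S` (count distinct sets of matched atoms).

[SX2H] is the SMARTS for a thiol: an aliphatic sulfur with two connections, one being H.
The molecule carries 4 separate instances of a thiol (-SH) meeting every constraint; each maps to a distinct set of atoms, giving 4 matches.

4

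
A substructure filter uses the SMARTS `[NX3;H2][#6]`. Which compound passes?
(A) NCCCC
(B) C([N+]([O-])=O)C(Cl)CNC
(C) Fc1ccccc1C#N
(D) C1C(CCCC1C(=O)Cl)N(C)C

A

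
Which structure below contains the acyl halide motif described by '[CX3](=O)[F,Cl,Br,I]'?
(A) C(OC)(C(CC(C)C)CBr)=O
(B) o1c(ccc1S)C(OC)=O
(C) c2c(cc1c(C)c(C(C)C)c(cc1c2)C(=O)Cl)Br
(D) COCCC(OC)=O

[CX3](=O)[F,Cl,Br,I] describes a carbonyl carbon bonded to a halogen (an acyl halide).
(A) has a methyl-ester group (-C(=O)OCH3) but the carbonyl is bonded to -O-C, not to a halogen.
(B) has a methyl-ester group (-C(=O)OCH3) but the carbonyl is bonded to -O-C, not to a halogen.
(C) contains an acyl chloride (-C(=O)Cl), which satisfies every atom and bond constraint.
(D) has a methyl-ester group (-C(=O)OCH3) but the carbonyl is bonded to -O-C, not to a halogen.
So the answer is (C).

C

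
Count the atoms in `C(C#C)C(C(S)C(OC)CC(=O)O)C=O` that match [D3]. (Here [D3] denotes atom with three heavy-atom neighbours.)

4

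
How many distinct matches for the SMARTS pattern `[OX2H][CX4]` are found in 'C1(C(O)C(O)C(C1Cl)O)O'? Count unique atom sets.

4

[OX2H][CX4] is the SMARTS for an aliphatic alcohol: a hydroxyl oxygen bound to an sp3 (X4) carbon.
The molecule carries 4 separate instances of a hydroxyl group (-OH) meeting every constraint; each maps to a distinct set of atoms, giving 4 matches.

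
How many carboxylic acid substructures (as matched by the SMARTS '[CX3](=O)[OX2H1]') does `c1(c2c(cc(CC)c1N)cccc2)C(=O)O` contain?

1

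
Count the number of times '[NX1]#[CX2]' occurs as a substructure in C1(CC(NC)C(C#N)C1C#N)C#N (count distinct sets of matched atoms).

[NX1]#[CX2] is the SMARTS for a nitrile: a nitrogen triple-bonded to a two-connected carbon.
The molecule carries 3 separate instances of a nitrile (-C#N) meeting every constraint; each maps to a distinct set of atoms, giving 3 matches.

3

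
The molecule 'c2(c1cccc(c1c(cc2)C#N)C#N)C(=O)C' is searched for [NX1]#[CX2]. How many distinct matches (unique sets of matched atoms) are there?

2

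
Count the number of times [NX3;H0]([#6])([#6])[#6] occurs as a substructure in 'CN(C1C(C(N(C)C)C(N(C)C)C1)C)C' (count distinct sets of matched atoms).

3

[NX3;H0]([#6])([#6])[#6] is the SMARTS for a tertiary amine: a trivalent nitrogen with no H, bonded to three carbons.
The molecule carries 3 separate instances of a dimethylamino group (-N(CH3)2) meeting every constraint; each maps to a distinct set of atoms, giving 3 matches.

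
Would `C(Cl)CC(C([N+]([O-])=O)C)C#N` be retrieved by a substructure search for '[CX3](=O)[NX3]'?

The pattern [CX3](=O)[NX3] describes a carbonyl carbon bonded to a trivalent nitrogen — an amide.
The closest candidate here is a nitrile (-C#N), but the nitrile N is NX1 (triple-bonded), not NX3. No other fragment satisfies the full query, so there is no match.

No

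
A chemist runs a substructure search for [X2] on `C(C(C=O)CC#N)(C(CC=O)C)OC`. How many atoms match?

Check the 14 heavy atoms by environment: 7× C (X4) → no; 2× C (X3) → no; 2× O (X1) → no; 1× O (X2) → match; 1× C (X2) → match; 1× N (X1) → no.
Summing the matching environments: 1 + 1 = 2 matching atoms.

2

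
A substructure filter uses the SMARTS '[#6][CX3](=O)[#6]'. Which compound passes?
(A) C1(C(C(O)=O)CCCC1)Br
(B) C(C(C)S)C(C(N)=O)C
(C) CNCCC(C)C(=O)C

[#6][CX3](=O)[#6] describes a carbonyl carbon (no H) flanked by two carbons (a ketone).
(A) has a carboxylic acid group (-C(=O)OH) but one neighbour of the carbonyl carbon is O, not C.
(B) has a primary amide (-C(=O)NH2) but one neighbour of the carbonyl carbon is N, not C.
(C) contains an acetyl/ketone group (-C(=O)CH3), which satisfies every atom and bond constraint.
So the answer is (C).

C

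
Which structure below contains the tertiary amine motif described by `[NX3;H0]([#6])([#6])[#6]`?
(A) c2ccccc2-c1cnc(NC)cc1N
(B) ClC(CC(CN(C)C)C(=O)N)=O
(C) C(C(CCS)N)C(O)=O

[NX3;H0]([#6])([#6])[#6] describes a trivalent nitrogen with no H, bonded to three carbons (a tertiary amine).
(A) has an N-methylamino group (-NHCH3) but the nitrogen still has one H (H1), not H0.
(B) contains a dimethylamino group (-N(CH3)2), which satisfies every atom and bond constraint.
(C) has a primary amino group (-NH2) but the nitrogen has H2, not H0 with three carbons.
So the answer is (B).

B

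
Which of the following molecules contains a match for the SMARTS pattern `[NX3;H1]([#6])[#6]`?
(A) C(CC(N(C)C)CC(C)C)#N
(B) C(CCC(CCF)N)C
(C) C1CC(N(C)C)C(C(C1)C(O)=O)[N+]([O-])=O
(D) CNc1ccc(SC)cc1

D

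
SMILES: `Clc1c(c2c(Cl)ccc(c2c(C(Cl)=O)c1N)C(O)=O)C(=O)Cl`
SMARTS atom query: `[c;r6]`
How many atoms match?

10

The query [c;r6] means: aromatic carbon that belongs to a six-membered ring.
Check the 22 heavy atoms by environment: 10× c (aromatic, in 6-ring) → match; 3× C (acyclic) → no; 4× O (acyclic) → no; 4× Cl (acyclic) → no; 1× N (acyclic) → no.
That gives 10 matching atoms.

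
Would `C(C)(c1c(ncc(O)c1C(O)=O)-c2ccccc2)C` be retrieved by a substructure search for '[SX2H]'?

No

The pattern [SX2H] describes an aliphatic sulfur with two connections, one being H — a thiol.
The closest candidate here is a hydroxyl group (-OH), but it is an -OH, not an -SH. No other fragment satisfies the full query, so there is no match.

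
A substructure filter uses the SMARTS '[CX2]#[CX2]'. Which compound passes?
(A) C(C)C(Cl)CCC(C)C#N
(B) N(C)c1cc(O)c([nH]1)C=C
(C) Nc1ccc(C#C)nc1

[CX2]#[CX2] describes a carbon-carbon triple bond (an alkyne).
(A) has a nitrile (-C#N) but the triple bond is C#N, not C#C.
(B) has a vinyl group (-CH=CH2) but the C=C is a double bond; both carbons are CX3, not CX2.
(C) contains an ethynyl group (-C#CH), which satisfies every atom and bond constraint.
So the answer is (C).

C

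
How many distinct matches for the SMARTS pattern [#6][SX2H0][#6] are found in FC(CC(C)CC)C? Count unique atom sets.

0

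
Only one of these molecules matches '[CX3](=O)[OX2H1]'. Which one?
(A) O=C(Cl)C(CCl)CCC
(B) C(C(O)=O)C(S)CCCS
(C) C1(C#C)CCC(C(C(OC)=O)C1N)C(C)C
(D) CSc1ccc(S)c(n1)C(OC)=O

B

[CX3](=O)[OX2H1] describes an sp2 carbon double-bonded to O and single-bonded to an -OH oxygen (a carboxylic acid).
(A) has an acyl chloride (-C(=O)Cl) but the carbonyl is bonded to Cl, not to an -OH oxygen.
(B) contains a carboxylic acid group (-C(=O)OH), which satisfies every atom and bond constraint.
(C) has a methyl-ester group (-C(=O)OCH3) but the singly-bonded O has no H (OX2H0, not OX2H1).
(D) has a methyl-ester group (-C(=O)OCH3) but the singly-bonded O has no H (OX2H0, not OX2H1).
So the answer is (B).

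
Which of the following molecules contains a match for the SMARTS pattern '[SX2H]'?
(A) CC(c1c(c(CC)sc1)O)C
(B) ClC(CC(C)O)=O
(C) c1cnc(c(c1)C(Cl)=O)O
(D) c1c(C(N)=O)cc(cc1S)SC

D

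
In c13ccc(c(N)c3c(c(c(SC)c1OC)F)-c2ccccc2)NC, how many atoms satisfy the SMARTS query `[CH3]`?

3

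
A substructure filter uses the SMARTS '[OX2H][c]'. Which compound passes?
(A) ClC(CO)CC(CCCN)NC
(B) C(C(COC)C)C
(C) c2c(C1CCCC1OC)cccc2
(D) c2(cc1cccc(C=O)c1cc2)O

D

[OX2H][c] describes a hydroxyl oxygen attached to an aromatic carbon (a phenol).
(A) has a hydroxyl group (-OH) but the -OH is on an aliphatic carbon, not an aromatic c.
(B) has a methoxy ether (-OCH3) but the oxygen has H0, not H1.
(C) has a methoxy ether (-OCH3) but the oxygen has H0, not H1.
(D) contains a hydroxyl group (-OH), which satisfies every atom and bond constraint.
So the answer is (D).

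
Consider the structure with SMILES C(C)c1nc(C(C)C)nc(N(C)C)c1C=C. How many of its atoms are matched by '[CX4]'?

7

Check the 16 heavy atoms by environment: 2× n (aromatic, X2) → no; 4× c (aromatic, X3) → no; 1× N (X3) → no; 7× C (X4) → match; 2× C (X3) → no.
That gives 7 matching atoms.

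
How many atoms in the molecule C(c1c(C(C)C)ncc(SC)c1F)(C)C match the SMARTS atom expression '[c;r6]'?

5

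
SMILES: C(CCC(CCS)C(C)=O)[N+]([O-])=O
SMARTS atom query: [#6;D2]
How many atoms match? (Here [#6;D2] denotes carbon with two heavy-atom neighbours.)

The query [#6;D2] means: any carbon bonded to exactly two heavy atoms.
Check the 13 heavy atoms by environment: 5× C (D2) → match; 2× C (D3) → no; 2× O (D1) → no; 1× C (D1) → no; 1× N (charge +1, D3) → no; 1× O (charge -1, D1) → no; 1× S (D1) → no.
That gives 5 matching atoms.

5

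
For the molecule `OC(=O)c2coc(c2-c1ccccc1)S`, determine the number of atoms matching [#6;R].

The query [#6;R] means: carbon that is part of a ring.
Check the 15 heavy atoms by environment: 1× o (aromatic, in 5-ring) → no; 4× c (aromatic, in 5-ring) → match; 6× c (aromatic, in 6-ring) → match; 1× C (acyclic) → no; 2× O (acyclic) → no; 1× S (acyclic) → no.
Summing the matching environments: 4 + 6 = 10 matching atoms.

10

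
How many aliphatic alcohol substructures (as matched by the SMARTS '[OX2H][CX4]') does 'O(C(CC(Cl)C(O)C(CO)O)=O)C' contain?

3

[OX2H][CX4] is the SMARTS for an aliphatic alcohol: a hydroxyl oxygen bound to an sp3 (X4) carbon.
The molecule carries 3 separate instances of a hydroxyl group (-OH) meeting every constraint; each maps to a distinct set of atoms, giving 3 matches.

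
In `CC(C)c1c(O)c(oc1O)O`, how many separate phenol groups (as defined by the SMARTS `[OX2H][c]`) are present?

[OX2H][c] is the SMARTS for a phenol: a hydroxyl oxygen attached to an aromatic carbon.
The molecule carries 3 separate instances of a hydroxyl group (-OH) meeting every constraint; each maps to a distinct set of atoms, giving 3 matches.

3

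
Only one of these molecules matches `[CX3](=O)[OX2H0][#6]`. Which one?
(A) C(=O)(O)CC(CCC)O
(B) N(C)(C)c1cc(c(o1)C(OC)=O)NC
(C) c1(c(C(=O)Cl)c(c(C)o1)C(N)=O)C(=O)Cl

B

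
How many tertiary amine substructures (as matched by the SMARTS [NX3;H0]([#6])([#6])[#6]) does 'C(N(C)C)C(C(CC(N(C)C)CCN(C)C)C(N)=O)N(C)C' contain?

4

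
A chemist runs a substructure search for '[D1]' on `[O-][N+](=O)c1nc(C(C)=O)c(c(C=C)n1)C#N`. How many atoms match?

The query [D1] means: atom with exactly one heavy-atom neighbour (degree 1).
Check the 16 heavy atoms by environment: 2× n (aromatic, D2) → no; 4× c (aromatic, D3) → no; 2× C (D2) → no; 2× C (D1) → match; 1× N (D1) → match; 1× N (charge +1, D3) → no; 1× O (charge -1, D1) → match; 2× O (D1) → match; 1× C (D3) → no.
Summing the matching environments: 2 + 1 + 1 + 2 = 6 matching atoms.

6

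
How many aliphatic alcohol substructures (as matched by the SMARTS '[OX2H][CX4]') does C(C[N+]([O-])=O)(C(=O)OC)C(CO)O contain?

2

[OX2H][CX4] is the SMARTS for an aliphatic alcohol: a hydroxyl oxygen bound to an sp3 (X4) carbon.
The molecule carries 2 separate instances of a hydroxyl group (-OH) meeting every constraint; each maps to a distinct set of atoms, giving 2 matches.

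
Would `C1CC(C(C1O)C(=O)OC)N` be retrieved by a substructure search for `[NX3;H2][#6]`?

Yes

The pattern [NX3;H2][#6] describes a trivalent nitrogen with two H attached to carbon — a primary amine.
The molecule carries a primary amino group (-NH2), whose atoms satisfy every constraint of the query, so the pattern matches.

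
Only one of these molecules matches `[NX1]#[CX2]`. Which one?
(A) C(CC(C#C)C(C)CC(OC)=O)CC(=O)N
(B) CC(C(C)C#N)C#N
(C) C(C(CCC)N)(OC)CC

B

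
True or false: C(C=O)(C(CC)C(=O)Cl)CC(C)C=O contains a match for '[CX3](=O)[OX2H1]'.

False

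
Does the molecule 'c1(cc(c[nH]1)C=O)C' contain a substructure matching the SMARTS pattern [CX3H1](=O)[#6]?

Yes

The pattern [CX3H1](=O)[#6] describes an sp2 carbon with one H, double-bonded to O and single-bonded to carbon — an aldehyde.
The molecule carries an aldehyde (-CHO), whose atoms satisfy every constraint of the query, so the pattern matches.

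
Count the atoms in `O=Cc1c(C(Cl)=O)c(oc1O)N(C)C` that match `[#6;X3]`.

The query [#6;X3] means: any carbon (aromatic or not) with three total connections.
Check the 14 heavy atoms by environment: 1× o (aromatic, X2) → no; 4× c (aromatic, X3) → match; 2× C (X3) → match; 2× O (X1) → no; 1× Cl (X1) → no; 1× N (X3) → no; 2× C (X4) → no; 1× O (X2) → no.
Summing the matching environments: 4 + 2 = 6 matching atoms.

6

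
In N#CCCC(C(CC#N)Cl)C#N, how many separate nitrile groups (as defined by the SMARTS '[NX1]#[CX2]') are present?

[NX1]#[CX2] is the SMARTS for a nitrile: a nitrogen triple-bonded to a two-connected carbon.
The molecule carries 3 separate instances of a nitrile (-C#N) meeting every constraint; each maps to a distinct set of atoms, giving 3 matches.

3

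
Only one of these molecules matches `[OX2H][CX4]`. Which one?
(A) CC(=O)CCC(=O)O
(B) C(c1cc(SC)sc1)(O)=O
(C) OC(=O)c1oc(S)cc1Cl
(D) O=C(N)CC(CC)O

D

[OX2H][CX4] describes a hydroxyl oxygen bound to an sp3 (X4) carbon (an aliphatic alcohol).
(A) has a carboxylic acid group (-C(=O)OH) but the -OH is on a CX3 carbonyl carbon, not a CX4 carbon.
(B) has a carboxylic acid group (-C(=O)OH) but the -OH is on a CX3 carbonyl carbon, not a CX4 carbon.
(C) has a carboxylic acid group (-C(=O)OH) but the -OH is on a CX3 carbonyl carbon, not a CX4 carbon.
(D) contains a hydroxyl group (-OH), which satisfies every atom and bond constraint.
So the answer is (D).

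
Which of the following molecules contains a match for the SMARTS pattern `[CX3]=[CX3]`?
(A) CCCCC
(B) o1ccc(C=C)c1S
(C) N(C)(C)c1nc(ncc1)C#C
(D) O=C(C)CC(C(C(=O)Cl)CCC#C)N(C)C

B

[CX3]=[CX3] describes a non-aromatic C=C double bond between two sp2 carbons (an alkene).
(A) has an ethyl group (-CH2CH3) but its C-C bond is a single bond between CX4 carbons, not CX3=CX3.
(B) contains a vinyl group (-CH=CH2), which satisfies every atom and bond constraint.
(C) has an ethynyl group (-C#CH) but the C-C bond is a triple bond, not a double bond.
(D) has an ethynyl group (-C#CH) but the C-C bond is a triple bond, not a double bond.
So the answer is (B).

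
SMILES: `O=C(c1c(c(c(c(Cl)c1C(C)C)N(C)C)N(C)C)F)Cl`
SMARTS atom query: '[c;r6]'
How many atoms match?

6

The query [c;r6] means: aromatic carbon that belongs to a six-membered ring.
Check the 20 heavy atoms by environment: 6× c (aromatic, in 6-ring) → match; 1× F (acyclic) → no; 8× C (acyclic) → no; 1× O (acyclic) → no; 2× Cl (acyclic) → no; 2× N (acyclic) → no.
That gives 6 matching atoms.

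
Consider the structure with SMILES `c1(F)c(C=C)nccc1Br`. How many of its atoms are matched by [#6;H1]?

The query [#6;H1] means: any carbon bearing exactly one hydrogen.
Check the 10 heavy atoms by environment: 1× n (aromatic, H0) → no; 2× c (aromatic, H1) → match; 3× c (aromatic, H0) → no; 1× Br (H0) → no; 1× C (H1) → match; 1× C (H2) → no; 1× F (H0) → no.
Summing the matching environments: 2 + 1 = 3 matching atoms.

3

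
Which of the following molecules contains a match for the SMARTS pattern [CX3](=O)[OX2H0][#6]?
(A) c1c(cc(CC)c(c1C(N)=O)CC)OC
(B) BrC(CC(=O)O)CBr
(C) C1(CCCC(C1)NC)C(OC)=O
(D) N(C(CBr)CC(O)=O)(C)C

[CX3](=O)[OX2H0][#6] describes a carbonyl carbon bonded to an oxygen that is itself bonded to carbon (no H on that O) (an ester).
(A) has a methoxy ether (-OCH3) but the ether oxygen is not adjacent to a C=O carbon.
(B) has a carboxylic acid group (-C(=O)OH) but the singly-bonded O carries H (OX2H1, not H0).
(C) contains a methyl-ester group (-C(=O)OCH3), which satisfies every atom and bond constraint.
(D) has a carboxylic acid group (-C(=O)OH) but the singly-bonded O carries H (OX2H1, not H0).
So the answer is (C).

C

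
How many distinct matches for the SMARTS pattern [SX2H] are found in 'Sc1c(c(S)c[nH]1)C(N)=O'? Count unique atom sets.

2

[SX2H] is the SMARTS for a thiol: an aliphatic sulfur with two connections, one being H.
The molecule carries 2 separate instances of a thiol (-SH) meeting every constraint; each maps to a distinct set of atoms, giving 2 matches.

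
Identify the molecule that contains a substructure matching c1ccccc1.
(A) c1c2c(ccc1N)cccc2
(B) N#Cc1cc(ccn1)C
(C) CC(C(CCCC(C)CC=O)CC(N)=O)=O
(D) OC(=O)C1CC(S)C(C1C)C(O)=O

c1ccccc1 describes six aromatic carbons in a ring (a benzene ring).
(A) contains the required atom environment, so the pattern matches.
(B) has a methyl group (-CH3) but no six-membered all-carbon aromatic ring is present.
(C) has a methyl group (-CH3) but no six-membered all-carbon aromatic ring is present.
(D) has a methyl group (-CH3) but no six-membered all-carbon aromatic ring is present.
So the answer is (A).

A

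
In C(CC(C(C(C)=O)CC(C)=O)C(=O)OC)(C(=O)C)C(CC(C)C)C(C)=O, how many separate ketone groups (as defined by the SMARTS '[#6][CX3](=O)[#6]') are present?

4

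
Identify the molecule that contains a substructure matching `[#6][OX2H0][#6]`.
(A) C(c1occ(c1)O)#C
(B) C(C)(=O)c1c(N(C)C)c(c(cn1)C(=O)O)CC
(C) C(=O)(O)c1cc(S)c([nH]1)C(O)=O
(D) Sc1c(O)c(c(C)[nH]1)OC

[#6][OX2H0][#6] describes an aliphatic oxygen bridging two carbons with no H on the oxygen (an ether).
(A) has a hydroxyl group (-OH) but the oxygen has H1, not H0 bridging two carbons.
(B) has a carboxylic acid group (-C(=O)OH) but the -OH oxygen has H1; the =O is OX1, not OX2.
(C) has a carboxylic acid group (-C(=O)OH) but the -OH oxygen has H1; the =O is OX1, not OX2.
(D) contains a methoxy ether (-OCH3), which satisfies every atom and bond constraint.
So the answer is (D).

D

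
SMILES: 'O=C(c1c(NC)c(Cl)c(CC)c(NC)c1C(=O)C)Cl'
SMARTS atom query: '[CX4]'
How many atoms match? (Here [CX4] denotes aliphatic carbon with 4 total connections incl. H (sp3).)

5

The query [CX4] means: C with X4: aliphatic carbon with exactly 4 total connections (bonds + H).
Check the 19 heavy atoms by environment: 6× c (aromatic, X3) → no; 2× N (X3) → no; 5× C (X4) → match; 2× Cl (X1) → no; 2× C (X3) → no; 2× O (X1) → no.
That gives 5 matching atoms.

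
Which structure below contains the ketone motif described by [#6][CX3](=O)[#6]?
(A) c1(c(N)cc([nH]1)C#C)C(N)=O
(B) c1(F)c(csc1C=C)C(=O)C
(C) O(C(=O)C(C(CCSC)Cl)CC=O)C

B

[#6][CX3](=O)[#6] describes a carbonyl carbon (no H) flanked by two carbons (a ketone).
(A) has a primary amide (-C(=O)NH2) but one neighbour of the carbonyl carbon is N, not C.
(B) contains an acetyl/ketone group (-C(=O)CH3), which satisfies every atom and bond constraint.
(C) has an aldehyde (-CHO) but the carbonyl carbon has H1, so it is not flanked by two carbons.
So the answer is (B).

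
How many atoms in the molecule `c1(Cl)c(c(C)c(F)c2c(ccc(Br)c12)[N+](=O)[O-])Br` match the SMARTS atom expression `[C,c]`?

11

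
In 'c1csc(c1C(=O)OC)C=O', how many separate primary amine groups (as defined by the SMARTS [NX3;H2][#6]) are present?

0

[NX3;H2][#6] is the SMARTS for a primary amine: a trivalent nitrogen with two H attached to carbon.
No fragment in the molecule satisfies every constraint, giving 0 matches.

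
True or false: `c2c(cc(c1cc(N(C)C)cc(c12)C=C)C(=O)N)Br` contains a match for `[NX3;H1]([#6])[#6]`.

False

The pattern [NX3;H1]([#6])[#6] describes a trivalent nitrogen with one H, bonded to two carbons — a secondary amine.
The closest candidate here is a primary amide (-C(=O)NH2), but the -C(=O)NH2 nitrogen has H2, not H1. No other fragment satisfies the full query, so there is no match.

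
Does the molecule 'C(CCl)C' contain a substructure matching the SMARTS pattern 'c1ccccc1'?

No

The pattern c1ccccc1 describes six aromatic carbons in a ring — a benzene ring.
The closest candidate here is a methyl group (-CH3), but no six-membered all-carbon aromatic ring is present. No other fragment satisfies the full query, so there is no match.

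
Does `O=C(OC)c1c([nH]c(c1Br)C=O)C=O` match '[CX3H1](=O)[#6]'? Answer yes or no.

The pattern [CX3H1](=O)[#6] describes an sp2 carbon with one H, double-bonded to O and single-bonded to carbon — an aldehyde.
The molecule carries an aldehyde (-CHO), whose atoms satisfy every constraint of the query, so the pattern matches.

Yes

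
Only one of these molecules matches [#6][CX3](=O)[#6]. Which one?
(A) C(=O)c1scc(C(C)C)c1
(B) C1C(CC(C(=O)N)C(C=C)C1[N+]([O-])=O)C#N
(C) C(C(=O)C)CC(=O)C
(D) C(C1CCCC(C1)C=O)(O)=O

C

[#6][CX3](=O)[#6] describes a carbonyl carbon (no H) flanked by two carbons (a ketone).
(A) has an aldehyde (-CHO) but the carbonyl carbon has H1, so it is not flanked by two carbons.
(B) has a primary amide (-C(=O)NH2) but one neighbour of the carbonyl carbon is N, not C.
(C) contains an acetyl/ketone group (-C(=O)CH3), which satisfies every atom and bond constraint.
(D) has an aldehyde (-CHO) but the carbonyl carbon has H1, so it is not flanked by two carbons.
So the answer is (C).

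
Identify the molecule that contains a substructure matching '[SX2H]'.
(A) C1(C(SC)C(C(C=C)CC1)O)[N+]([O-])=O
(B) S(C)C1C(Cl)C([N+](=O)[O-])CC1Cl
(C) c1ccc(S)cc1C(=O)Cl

[SX2H] describes an aliphatic sulfur with two connections, one being H (a thiol).
(A) has a hydroxyl group (-OH) but it is an -OH, not an -SH.
(B) has a methylthio ether (-SCH3) but the sulfur has H0 (bonded to two carbons), not H1.
(C) contains a thiol (-SH), which satisfies every atom and bond constraint.
So the answer is (C).

C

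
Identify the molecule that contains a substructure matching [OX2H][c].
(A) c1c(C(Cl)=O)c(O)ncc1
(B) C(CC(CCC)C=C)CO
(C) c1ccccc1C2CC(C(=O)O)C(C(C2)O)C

[OX2H][c] describes a hydroxyl oxygen attached to an aromatic carbon (a phenol).
(A) contains a hydroxyl group (-OH), which satisfies every atom and bond constraint.
(B) has a hydroxyl group (-OH) but the -OH is on an aliphatic carbon, not an aromatic c.
(C) has a hydroxyl group (-OH) but the -OH is on an aliphatic carbon, not an aromatic c.
So the answer is (A).

A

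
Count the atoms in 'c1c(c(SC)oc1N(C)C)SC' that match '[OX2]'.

0

The query [OX2] means: aliphatic oxygen with two total connections — ether, hydroxyl, or ester single-bond O.
Check the 12 heavy atoms by environment: 1× o (aromatic, X2) → no; 4× c (aromatic, X3) → no; 2× S (X2) → no; 4× C (X4) → no; 1× N (X3) → no.
No environment satisfies the query, so 0 matching atoms.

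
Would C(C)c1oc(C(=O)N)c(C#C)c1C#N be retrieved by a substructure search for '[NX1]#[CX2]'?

Yes

The pattern [NX1]#[CX2] describes a nitrogen triple-bonded to a two-connected carbon — a nitrile.
The molecule carries a nitrile (-C#N), whose atoms satisfy every constraint of the query, so the pattern matches.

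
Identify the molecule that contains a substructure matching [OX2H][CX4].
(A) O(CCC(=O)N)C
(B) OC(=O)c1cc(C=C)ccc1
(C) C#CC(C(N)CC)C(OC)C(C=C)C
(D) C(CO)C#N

D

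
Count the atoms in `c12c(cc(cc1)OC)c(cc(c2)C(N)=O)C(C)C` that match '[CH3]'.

3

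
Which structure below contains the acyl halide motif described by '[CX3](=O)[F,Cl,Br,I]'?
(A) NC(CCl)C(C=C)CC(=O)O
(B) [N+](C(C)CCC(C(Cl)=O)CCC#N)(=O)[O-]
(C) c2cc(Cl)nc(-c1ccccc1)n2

B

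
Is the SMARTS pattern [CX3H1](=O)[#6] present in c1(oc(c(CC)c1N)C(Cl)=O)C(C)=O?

No

The pattern [CX3H1](=O)[#6] describes an sp2 carbon with one H, double-bonded to O and single-bonded to carbon — an aldehyde.
The closest candidate here is an acetyl/ketone group (-C(=O)CH3), but the carbonyl carbon has H0 (two carbon neighbours), not H1. No other fragment satisfies the full query, so there is no match.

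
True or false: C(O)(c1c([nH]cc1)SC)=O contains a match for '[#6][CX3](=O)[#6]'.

False

The pattern [#6][CX3](=O)[#6] describes a carbonyl carbon (no H) flanked by two carbons — a ketone.
The closest candidate here is a carboxylic acid group (-C(=O)OH), but one neighbour of the carbonyl carbon is O, not C. No other fragment satisfies the full query, so there is no match.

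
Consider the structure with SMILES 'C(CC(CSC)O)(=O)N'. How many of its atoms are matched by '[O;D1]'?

The query [O;D1] means: aliphatic oxygen bonded to exactly one heavy atom.
Check the 9 heavy atoms by environment: 2× C (D2) → no; 2× C (D3) → no; 2× O (D1) → match; 1× N (D1) → no; 1× S (D2) → no; 1× C (D1) → no.
That gives 2 matching atoms.

2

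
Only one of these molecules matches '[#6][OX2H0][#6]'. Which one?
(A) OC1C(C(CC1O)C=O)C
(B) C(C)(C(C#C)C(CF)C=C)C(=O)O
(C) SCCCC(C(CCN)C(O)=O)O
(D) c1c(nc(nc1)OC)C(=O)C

D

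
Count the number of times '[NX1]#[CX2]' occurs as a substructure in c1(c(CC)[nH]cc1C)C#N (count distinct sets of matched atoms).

1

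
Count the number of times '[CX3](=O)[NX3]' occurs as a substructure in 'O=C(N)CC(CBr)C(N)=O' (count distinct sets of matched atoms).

2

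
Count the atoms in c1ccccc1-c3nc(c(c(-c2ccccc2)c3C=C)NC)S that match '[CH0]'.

0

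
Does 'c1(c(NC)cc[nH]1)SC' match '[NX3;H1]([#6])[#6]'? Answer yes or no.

Yes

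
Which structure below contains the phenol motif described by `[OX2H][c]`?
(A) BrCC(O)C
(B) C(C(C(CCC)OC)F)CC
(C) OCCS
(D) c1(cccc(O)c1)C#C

D

[OX2H][c] describes a hydroxyl oxygen attached to an aromatic carbon (a phenol).
(A) has a hydroxyl group (-OH) but the -OH is on an aliphatic carbon, not an aromatic c.
(B) has a methoxy ether (-OCH3) but the oxygen has H0, not H1.
(C) has a hydroxyl group (-OH) but the -OH is on an aliphatic carbon, not an aromatic c.
(D) contains a hydroxyl group (-OH), which satisfies every atom and bond constraint.
So the answer is (D).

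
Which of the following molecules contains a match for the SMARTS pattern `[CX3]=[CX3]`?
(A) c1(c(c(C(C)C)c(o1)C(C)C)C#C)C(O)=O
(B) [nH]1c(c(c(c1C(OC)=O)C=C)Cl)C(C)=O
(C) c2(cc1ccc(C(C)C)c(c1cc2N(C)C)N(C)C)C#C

B

[CX3]=[CX3] describes a non-aromatic C=C double bond between two sp2 carbons (an alkene).
(A) has an ethynyl group (-C#CH) but the C-C bond is a triple bond, not a double bond.
(B) contains a vinyl group (-CH=CH2), which satisfies every atom and bond constraint.
(C) has an ethynyl group (-C#CH) but the C-C bond is a triple bond, not a double bond.
So the answer is (B).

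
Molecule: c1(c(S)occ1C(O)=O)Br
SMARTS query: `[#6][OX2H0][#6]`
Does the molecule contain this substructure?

No

The pattern [#6][OX2H0][#6] describes an aliphatic oxygen bridging two carbons with no H on the oxygen — an ether.
The closest candidate here is a carboxylic acid group (-C(=O)OH), but the -OH oxygen has H1; the =O is OX1, not OX2. No other fragment satisfies the full query, so there is no match.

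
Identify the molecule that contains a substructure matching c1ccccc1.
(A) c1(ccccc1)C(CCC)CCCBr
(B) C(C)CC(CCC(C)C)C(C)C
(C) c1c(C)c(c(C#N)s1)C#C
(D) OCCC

A

c1ccccc1 describes six aromatic carbons in a ring (a benzene ring).
(A) contains a phenyl ring, which satisfies every atom and bond constraint.
(B) has a methyl group (-CH3) but no six-membered all-carbon aromatic ring is present.
(C) has a methyl group (-CH3) but no six-membered all-carbon aromatic ring is present.
(D) has a methyl group (-CH3) but no six-membered all-carbon aromatic ring is present.
So the answer is (A).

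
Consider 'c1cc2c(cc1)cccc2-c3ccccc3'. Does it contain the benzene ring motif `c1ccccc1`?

Yes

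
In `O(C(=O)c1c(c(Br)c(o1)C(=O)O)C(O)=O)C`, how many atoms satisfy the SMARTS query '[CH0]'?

The query [CH0] means: aliphatic carbon with no attached hydrogen.
Check the 16 heavy atoms by environment: 1× o (aromatic, H0) → no; 4× c (aromatic, H0) → no; 3× C (H0) → match; 4× O (H0) → no; 1× C (H3) → no; 2× O (H1) → no; 1× Br (H0) → no.
That gives 3 matching atoms.

3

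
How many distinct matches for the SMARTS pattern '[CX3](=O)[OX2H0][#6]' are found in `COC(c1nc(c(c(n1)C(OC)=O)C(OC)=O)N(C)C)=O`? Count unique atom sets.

3

[CX3](=O)[OX2H0][#6] is the SMARTS for an ester: a carbonyl carbon bonded to an oxygen that is itself bonded to carbon (no H on that O).
The molecule carries 3 separate instances of a methyl-ester group (-C(=O)OCH3) meeting every constraint; each maps to a distinct set of atoms, giving 3 matches.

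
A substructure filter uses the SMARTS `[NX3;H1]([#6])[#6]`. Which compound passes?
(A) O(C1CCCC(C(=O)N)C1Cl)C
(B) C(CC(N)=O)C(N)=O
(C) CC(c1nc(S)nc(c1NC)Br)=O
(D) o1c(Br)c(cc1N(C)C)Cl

C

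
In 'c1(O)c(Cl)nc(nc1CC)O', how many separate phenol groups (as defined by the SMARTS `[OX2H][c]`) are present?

2

[OX2H][c] is the SMARTS for a phenol: a hydroxyl oxygen attached to an aromatic carbon.
The molecule carries 2 separate instances of a hydroxyl group (-OH) meeting every constraint; each maps to a distinct set of atoms, giving 2 matches.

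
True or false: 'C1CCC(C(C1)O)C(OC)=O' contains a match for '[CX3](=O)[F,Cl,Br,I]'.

The pattern [CX3](=O)[F,Cl,Br,I] describes a carbonyl carbon bonded to a halogen — an acyl halide.
The closest candidate here is a methyl-ester group (-C(=O)OCH3), but the carbonyl is bonded to -O-C, not to a halogen. No other fragment satisfies the full query, so there is no match.

False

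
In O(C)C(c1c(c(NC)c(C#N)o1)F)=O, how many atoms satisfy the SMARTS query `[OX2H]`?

0

The query [OX2H] means: aliphatic oxygen with two connections, one of which is H — an -OH oxygen.
Check the 14 heavy atoms by environment: 1× o (aromatic, H0, X2) → no; 4× c (aromatic, H0, X3) → no; 1× C (H0, X2) → no; 1× N (H0, X1) → no; 1× N (H1, X3) → no; 2× C (H3, X4) → no; 1× C (H0, X3) → no; 1× O (H0, X1) → no; 1× O (H0, X2) → no; 1× F (H0, X1) → no.
No environment satisfies the query, so 0 matching atoms.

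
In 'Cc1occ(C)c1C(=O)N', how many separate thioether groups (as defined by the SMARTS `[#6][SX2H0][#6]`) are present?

0

[#6][SX2H0][#6] is the SMARTS for a thioether: an aliphatic sulfur bridging two carbons with no H on the sulfur.
No fragment in the molecule satisfies every constraint, giving 0 matches.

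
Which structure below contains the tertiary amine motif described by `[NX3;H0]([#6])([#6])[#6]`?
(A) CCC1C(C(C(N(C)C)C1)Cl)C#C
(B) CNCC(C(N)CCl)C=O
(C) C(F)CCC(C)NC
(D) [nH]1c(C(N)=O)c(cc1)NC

A

[NX3;H0]([#6])([#6])[#6] describes a trivalent nitrogen with no H, bonded to three carbons (a tertiary amine).
(A) contains a dimethylamino group (-N(CH3)2), which satisfies every atom and bond constraint.
(B) has an N-methylamino group (-NHCH3) but the nitrogen still has one H (H1), not H0.
(C) has an N-methylamino group (-NHCH3) but the nitrogen still has one H (H1), not H0.
(D) has an N-methylamino group (-NHCH3) but the nitrogen still has one H (H1), not H0.
So the answer is (A).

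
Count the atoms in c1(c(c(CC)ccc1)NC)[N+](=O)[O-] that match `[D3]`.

The query [D3] means: atom with exactly three heavy-atom neighbours.
Check the 13 heavy atoms by environment: 3× c (aromatic, D3) → match; 3× c (aromatic, D2) → no; 1× N (charge +1, D3) → match; 1× O (charge -1, D1) → no; 1× O (D1) → no; 1× C (D2) → no; 2× C (D1) → no; 1× N (D2) → no.
Summing the matching environments: 3 + 1 = 4 matching atoms.

4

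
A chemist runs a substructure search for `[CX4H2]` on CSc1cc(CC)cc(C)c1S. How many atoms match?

1

Check the 12 heavy atoms by environment: 4× c (aromatic, H0, X3) → no; 2× c (aromatic, H1, X3) → no; 1× S (H0, X2) → no; 3× C (H3, X4) → no; 1× S (H1, X2) → no; 1× C (H2, X4) → match.
That gives 1 matching atom.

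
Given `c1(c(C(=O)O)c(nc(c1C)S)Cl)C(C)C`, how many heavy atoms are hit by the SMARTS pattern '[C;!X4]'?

1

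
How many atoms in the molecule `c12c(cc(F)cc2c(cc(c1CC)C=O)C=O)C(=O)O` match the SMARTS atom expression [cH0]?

Check the 20 heavy atoms by environment: 7× c (aromatic, H0) → match; 3× c (aromatic, H1) → no; 1× C (H0) → no; 3× O (H0) → no; 1× O (H1) → no; 2× C (H1) → no; 1× C (H2) → no; 1× C (H3) → no; 1× F (H0) → no.
That gives 7 matching atoms.

7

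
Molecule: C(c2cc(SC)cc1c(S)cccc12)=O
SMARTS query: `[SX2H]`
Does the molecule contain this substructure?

Yes

The pattern [SX2H] describes an aliphatic sulfur with two connections, one being H — a thiol.
The molecule carries a thiol (-SH), whose atoms satisfy every constraint of the query, so the pattern matches.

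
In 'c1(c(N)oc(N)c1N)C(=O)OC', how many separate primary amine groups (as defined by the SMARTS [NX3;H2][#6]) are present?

[NX3;H2][#6] is the SMARTS for a primary amine: a trivalent nitrogen with two H attached to carbon.
The molecule carries 3 separate instances of a primary amino group (-NH2) meeting every constraint; each maps to a distinct set of atoms, giving 3 matches.

3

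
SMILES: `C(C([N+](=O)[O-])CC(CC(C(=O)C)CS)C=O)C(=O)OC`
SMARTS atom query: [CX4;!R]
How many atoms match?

9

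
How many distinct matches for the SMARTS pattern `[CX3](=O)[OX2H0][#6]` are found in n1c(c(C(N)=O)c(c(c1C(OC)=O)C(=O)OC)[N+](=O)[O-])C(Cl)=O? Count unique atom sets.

[CX3](=O)[OX2H0][#6] is the SMARTS for an ester: a carbonyl carbon bonded to an oxygen that is itself bonded to carbon (no H on that O).
The molecule carries 2 separate instances of a methyl-ester group (-C(=O)OCH3) meeting every constraint; each maps to a distinct set of atoms, giving 2 matches.

2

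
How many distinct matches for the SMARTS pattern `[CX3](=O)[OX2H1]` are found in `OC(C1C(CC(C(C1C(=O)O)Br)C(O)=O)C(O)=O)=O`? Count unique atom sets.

[CX3](=O)[OX2H1] is the SMARTS for a carboxylic acid: an sp2 carbon double-bonded to O and single-bonded to an -OH oxygen.
The molecule carries 4 separate instances of a carboxylic acid group (-C(=O)OH) meeting every constraint; each maps to a distinct set of atoms, giving 4 matches.

4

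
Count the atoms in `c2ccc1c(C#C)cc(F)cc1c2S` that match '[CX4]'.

0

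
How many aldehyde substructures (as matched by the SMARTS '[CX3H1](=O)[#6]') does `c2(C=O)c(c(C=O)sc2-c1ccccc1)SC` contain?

[CX3H1](=O)[#6] is the SMARTS for an aldehyde: an sp2 carbon with one H, double-bonded to O and single-bonded to carbon.
The molecule carries 2 separate instances of an aldehyde (-CHO) meeting every constraint; each maps to a distinct set of atoms, giving 2 matches.

2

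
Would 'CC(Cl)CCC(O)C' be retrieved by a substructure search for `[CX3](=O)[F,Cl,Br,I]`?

The pattern [CX3](=O)[F,Cl,Br,I] describes a carbonyl carbon bonded to a halogen — an acyl halide.
The closest candidate here is a chloro substituent, but the Cl is not on a carbonyl carbon. No other fragment satisfies the full query, so there is no match.

No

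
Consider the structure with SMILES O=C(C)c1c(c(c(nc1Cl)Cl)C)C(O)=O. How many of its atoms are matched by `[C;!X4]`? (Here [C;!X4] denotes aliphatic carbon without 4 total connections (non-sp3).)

Check the 15 heavy atoms by environment: 1× n (aromatic, X2) → no; 5× c (aromatic, X3) → no; 2× C (X3) → match; 2× O (X1) → no; 2× C (X4) → no; 1× O (X2) → no; 2× Cl (X1) → no.
That gives 2 matching atoms.

2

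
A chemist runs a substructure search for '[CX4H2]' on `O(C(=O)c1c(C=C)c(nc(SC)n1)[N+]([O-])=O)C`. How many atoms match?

0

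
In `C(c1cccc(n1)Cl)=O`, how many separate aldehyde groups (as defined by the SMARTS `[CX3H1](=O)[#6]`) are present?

1

[CX3H1](=O)[#6] is the SMARTS for an aldehyde: an sp2 carbon with one H, double-bonded to O and single-bonded to carbon.
Exactly one fragment in the molecule meets all constraints, giving 1 match.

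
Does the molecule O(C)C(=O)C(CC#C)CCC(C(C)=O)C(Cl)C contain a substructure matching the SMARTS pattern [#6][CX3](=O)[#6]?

Yes

The pattern [#6][CX3](=O)[#6] describes a carbonyl carbon (no H) flanked by two carbons — a ketone.
The molecule carries an acetyl/ketone group (-C(=O)CH3), whose atoms satisfy every constraint of the query, so the pattern matches.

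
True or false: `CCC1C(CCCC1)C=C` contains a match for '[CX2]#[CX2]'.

The pattern [CX2]#[CX2] describes a carbon-carbon triple bond — an alkyne.
The closest candidate here is a vinyl group (-CH=CH2), but the C=C is a double bond; both carbons are CX3, not CX2. No other fragment satisfies the full query, so there is no match.

False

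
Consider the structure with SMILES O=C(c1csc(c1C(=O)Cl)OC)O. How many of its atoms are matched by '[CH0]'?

2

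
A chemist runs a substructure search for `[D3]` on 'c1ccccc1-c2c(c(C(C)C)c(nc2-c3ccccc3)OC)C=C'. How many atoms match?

8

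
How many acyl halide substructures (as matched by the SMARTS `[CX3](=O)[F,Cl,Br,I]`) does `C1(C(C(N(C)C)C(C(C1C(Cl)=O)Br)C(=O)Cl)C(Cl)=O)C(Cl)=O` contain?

4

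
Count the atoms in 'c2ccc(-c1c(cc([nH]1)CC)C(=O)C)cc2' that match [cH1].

6

The query [cH1] means: aromatic carbon bearing exactly one hydrogen.
Check the 16 heavy atoms by environment: 1× n (aromatic, H1) → no; 4× c (aromatic, H0) → no; 6× c (aromatic, H1) → match; 1× C (H2) → no; 2× C (H3) → no; 1× C (H0) → no; 1× O (H0) → no.
That gives 6 matching atoms.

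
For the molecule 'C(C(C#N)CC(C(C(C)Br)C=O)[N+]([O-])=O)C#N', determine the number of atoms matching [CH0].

2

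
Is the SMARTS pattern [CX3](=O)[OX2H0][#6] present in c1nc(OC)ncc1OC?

No

The pattern [CX3](=O)[OX2H0][#6] describes a carbonyl carbon bonded to an oxygen that is itself bonded to carbon (no H on that O) — an ester.
The closest candidate here is a methoxy ether (-OCH3), but the ether oxygen is not adjacent to a C=O carbon. No other fragment satisfies the full query, so there is no match.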